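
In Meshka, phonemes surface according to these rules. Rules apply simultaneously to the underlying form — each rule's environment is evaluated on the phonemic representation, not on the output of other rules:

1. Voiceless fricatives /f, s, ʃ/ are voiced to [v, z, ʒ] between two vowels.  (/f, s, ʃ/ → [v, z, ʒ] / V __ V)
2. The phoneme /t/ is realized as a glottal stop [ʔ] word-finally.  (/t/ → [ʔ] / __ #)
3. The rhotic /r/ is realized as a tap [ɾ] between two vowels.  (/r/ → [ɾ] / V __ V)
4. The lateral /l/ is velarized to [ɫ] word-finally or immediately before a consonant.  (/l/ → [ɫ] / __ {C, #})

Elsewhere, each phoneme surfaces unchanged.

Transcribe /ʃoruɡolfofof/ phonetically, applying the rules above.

[ʃoɾuɡoɫfovof]

/ʃ/ (word-initial) fails the environment for rule 1, so it stays [ʃ].
/r/ (between /o/ and /u/): between two vowels, so rule 3 applies → [ɾ].
/l/ (between /o/ and /f/) occurs word-finally or immediately before a consonant → [ɫ] by rule 4.
/f/ (between /l/ and /o/) is in the target of rule 1 but the environment (between two vowels) is not met → [f].
/f/ (between /o/ and /o/): between two vowels, so rule 1 applies → [v].
/f/ (word-final) is in the target of rule 1 but the environment (between two vowels) is not met → [f].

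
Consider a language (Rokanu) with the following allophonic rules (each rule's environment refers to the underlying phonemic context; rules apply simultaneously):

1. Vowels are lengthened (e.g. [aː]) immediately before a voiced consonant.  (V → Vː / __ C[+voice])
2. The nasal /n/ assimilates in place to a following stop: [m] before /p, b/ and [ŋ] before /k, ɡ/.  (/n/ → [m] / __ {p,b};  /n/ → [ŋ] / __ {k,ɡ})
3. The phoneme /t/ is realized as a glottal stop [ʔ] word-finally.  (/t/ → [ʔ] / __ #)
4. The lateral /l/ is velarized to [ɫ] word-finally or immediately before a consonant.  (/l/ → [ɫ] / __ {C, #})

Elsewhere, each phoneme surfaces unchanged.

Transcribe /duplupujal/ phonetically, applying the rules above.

[duplupuːjaːɫ]

/d/ (word-initial) is unaffected → [d].
/u/ — between /d/ and /p/; rule 1 does not apply here → [u].
/p/ — not in any rule's target class → [p].
/l/ — between /p/ and /u/; rule 4 does not apply here → [l].
/u/ (between /l/ and /p/) is in the target of rule 1 but the environment (before a voiced consonant) is not met → [u].
/p/ (between /u/ and /u/): no rule targets it → [p].
/u/ (between /p/ and /j/): before a voiced consonant, so rule 1 applies → [uː].
/j/ — not in any rule's target class → [j].
/a/ — between /j/ and /l/, before a voiced consonant — surfaces as [aː] (rule 1).
/l/ (word-final): word-finally or immediately before a consonant, so rule 4 applies → [ɫ].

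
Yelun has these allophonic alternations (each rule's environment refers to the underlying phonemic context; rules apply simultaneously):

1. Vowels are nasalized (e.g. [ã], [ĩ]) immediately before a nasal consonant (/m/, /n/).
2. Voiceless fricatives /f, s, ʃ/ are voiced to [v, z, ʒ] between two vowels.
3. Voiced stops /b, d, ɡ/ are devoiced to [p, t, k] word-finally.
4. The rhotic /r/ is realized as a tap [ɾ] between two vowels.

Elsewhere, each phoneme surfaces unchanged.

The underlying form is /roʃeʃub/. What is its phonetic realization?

/r/ (word-initial): rule 4 targets it, but not between two vowels → unchanged [r].
/o/ (between /r/ and /ʃ/) fails the environment for rule 1, so it stays [o].
/ʃ/ (between /o/ and /e/) occurs between two vowels → [ʒ] by rule 2.
/e/ — between /ʃ/ and /ʃ/; rule 1 does not apply here → [e].
/ʃ/ — between /e/ and /u/, between two vowels — surfaces as [ʒ] (rule 2).
/u/ (between /ʃ/ and /b/) is in the target of rule 1 but the environment (before a nasal consonant) is not met → [u].
/b/ (word-final) occurs word-finally → [p] by rule 3.

[roʒeʒup]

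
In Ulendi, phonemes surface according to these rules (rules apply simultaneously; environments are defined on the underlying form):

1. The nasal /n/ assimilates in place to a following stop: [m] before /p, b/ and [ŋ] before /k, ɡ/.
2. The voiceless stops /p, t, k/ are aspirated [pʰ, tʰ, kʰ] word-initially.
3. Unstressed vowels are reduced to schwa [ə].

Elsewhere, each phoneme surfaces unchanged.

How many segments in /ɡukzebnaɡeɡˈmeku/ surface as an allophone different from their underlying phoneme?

5

Segments that undergo a rule: /u/ → [ə] (rule 3); /e/ → [ə] (rule 3); /a/ → [ə] (rule 3); /e/ → [ə] (rule 3); /u/ → [ə] (rule 3).
All other segments surface unchanged.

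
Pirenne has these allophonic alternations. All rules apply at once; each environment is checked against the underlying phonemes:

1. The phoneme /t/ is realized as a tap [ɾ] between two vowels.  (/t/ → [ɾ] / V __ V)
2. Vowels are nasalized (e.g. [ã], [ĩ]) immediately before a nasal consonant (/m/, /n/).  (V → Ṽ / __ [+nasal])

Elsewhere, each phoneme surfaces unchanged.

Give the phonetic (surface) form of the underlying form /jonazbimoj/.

/j/ (word-initial): no rule targets it → [j].
/o/ (between /j/ and /n/): before a nasal consonant, so rule 2 applies → [õ].
/n/ (between /o/ and /a/) is unaffected → [n].
/a/ (between /n/ and /z/) fails the environment for rule 2, so it stays [a].
/z/ stays [z].
/b/ stays [b].
Rule 2 applies to /i/ (between /b/ and /m/: before a nasal consonant) → [ĩ].
/m/ stays [m].
/o/ (between /m/ and /j/): rule 2 targets it, but not before a nasal consonant → unchanged [o].
/j/ stays [j].

[jõnazbĩmoj]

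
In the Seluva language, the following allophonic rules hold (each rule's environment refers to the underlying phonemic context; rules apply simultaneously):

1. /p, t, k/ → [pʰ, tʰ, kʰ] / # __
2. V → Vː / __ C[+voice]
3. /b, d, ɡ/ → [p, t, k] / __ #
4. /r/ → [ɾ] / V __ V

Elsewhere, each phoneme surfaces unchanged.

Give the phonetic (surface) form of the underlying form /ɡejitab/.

[ɡeːjitaːp]

/ɡ/ (word-initial) is in the target of rule 3 but the environment (word-finally) is not met → [ɡ].
/e/ (between /ɡ/ and /j/): before a voiced consonant, so rule 2 applies → [eː].
/i/ — between /j/ and /t/; rule 2 does not apply here → [i].
/t/ — between /i/ and /a/; rule 1 does not apply here → [t].
/a/ — between /t/ and /b/, before a voiced consonant — surfaces as [aː] (rule 2).
/b/ (word-final) occurs word-finally → [p] by rule 3.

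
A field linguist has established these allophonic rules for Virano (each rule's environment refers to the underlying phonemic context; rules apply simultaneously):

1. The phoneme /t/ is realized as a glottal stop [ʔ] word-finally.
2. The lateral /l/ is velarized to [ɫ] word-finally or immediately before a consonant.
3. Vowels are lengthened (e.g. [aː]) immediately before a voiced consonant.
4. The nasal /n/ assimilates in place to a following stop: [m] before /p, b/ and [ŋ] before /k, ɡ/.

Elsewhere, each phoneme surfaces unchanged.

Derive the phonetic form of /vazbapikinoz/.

[vaːzbapikiːnoːz]

/v/ stays [v].
/a/ (between /v/ and /z/) occurs before a voiced consonant → [aː] by rule 3.
/z/ — not in any rule's target class → [z].
/b/ (between /z/ and /a/): no rule targets it → [b].
/a/ (between /b/ and /p/) is in the target of rule 3 but the environment (before a voiced consonant) is not met → [a].
/p/ stays [p].
/i/ (between /p/ and /k/) fails the environment for rule 3, so it stays [i].
/k/ stays [k].
/i/ — between /k/ and /n/, before a voiced consonant — surfaces as [iː] (rule 3).
/n/ (between /i/ and /o/): rule 4 targets it, but not before a labial or velar stop → unchanged [n].
Rule 3 applies to /o/ (between /n/ and /z/: before a voiced consonant) → [oː].
/z/ (word-final): no rule targets it → [z].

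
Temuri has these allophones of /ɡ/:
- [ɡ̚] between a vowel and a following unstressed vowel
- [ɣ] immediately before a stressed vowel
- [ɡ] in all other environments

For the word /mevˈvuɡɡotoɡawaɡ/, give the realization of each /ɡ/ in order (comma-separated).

[ɡ], [ɡ], [ɡ̚], [ɡ]

Occurrence 1 (position 6): no conditioning environment matches → elsewhere allophone [ɡ].
Occurrence 2 (position 7): no conditioning environment matches → elsewhere allophone [ɡ].
Occurrence 3 (position 11): between a vowel and a following unstressed vowel → [ɡ̚].
Occurrence 4 (position 15): no conditioning environment matches → elsewhere allophone [ɡ].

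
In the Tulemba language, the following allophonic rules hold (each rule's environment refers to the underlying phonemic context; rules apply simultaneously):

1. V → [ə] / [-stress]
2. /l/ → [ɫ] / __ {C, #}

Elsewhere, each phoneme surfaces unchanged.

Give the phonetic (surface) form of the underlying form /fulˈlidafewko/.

[fəɫˈlidəfəwkə]

/f/ stays [f].
/u/ meets the environment for rule 1 (in an unstressed syllable) → [ə].
/l/ (between /u/ and /l/): word-finally or immediately before a consonant, so rule 2 applies → [ɫ].
/l/ (between /l/ and /i/): rule 2 targets it, but not word-finally or immediately before a consonant → unchanged [l].
/i/ (between /l/ and /d/): rule 1 targets it, but not in an unstressed syllable → unchanged [i].
/d/ (between /i/ and /a/): no rule targets it → [d].
/a/ meets the environment for rule 1 (in an unstressed syllable) → [ə].
/f/ (between /a/ and /e/) is unaffected → [f].
Rule 1 applies to /e/ (between /f/ and /w/: in an unstressed syllable) → [ə].
/w/ (between /e/ and /k/): no rule targets it → [w].
/k/ (between /w/ and /o/): no rule targets it → [k].
/o/ — word-final, in an unstressed syllable — surfaces as [ə] (rule 1).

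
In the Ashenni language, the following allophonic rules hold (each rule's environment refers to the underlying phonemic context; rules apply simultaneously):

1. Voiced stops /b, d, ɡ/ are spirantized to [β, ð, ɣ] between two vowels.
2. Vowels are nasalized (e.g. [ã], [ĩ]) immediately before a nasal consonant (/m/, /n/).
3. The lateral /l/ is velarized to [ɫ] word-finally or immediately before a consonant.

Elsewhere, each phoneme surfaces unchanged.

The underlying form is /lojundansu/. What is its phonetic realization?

/l/ (word-initial) is in the target of rule 3 but the environment (word-finally or immediately before a consonant) is not met → [l].
/o/ (between /l/ and /j/): rule 2 targets it, but not before a nasal consonant → unchanged [o].
/j/ — not in any rule's target class → [j].
Rule 2 applies to /u/ (between /j/ and /n/: before a nasal consonant) → [ũ].
/n/ (between /u/ and /d/): no rule targets it → [n].
/d/ (between /n/ and /a/) is in the target of rule 1 but the environment (between two vowels) is not met → [d].
/a/ (between /d/ and /n/) occurs before a nasal consonant → [ã] by rule 2.
/n/ (between /a/ and /s/) is unaffected → [n].
/s/ (between /n/ and /u/): no rule targets it → [s].
/u/ (word-final): rule 2 targets it, but not before a nasal consonant → unchanged [u].

[lojũndãnsu]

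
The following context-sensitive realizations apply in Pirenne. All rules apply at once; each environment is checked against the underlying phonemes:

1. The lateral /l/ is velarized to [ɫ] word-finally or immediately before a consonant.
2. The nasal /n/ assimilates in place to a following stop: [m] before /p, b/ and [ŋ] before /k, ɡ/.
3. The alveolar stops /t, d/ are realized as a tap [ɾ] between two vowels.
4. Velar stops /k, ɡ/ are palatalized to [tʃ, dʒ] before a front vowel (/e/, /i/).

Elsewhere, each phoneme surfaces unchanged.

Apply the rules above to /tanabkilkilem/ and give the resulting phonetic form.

[tanabtʃiɫtʃilem]

/t/ (word-initial) fails the environment for rule 3, so it stays [t].
/a/ — not in any rule's target class → [a].
/n/ (between /a/ and /a/) fails the environment for rule 2, so it stays [n].
/a/ stays [a].
/b/ stays [b].
/k/ — between /b/ and /i/, before a front vowel — surfaces as [tʃ] (rule 4).
/i/ (between /k/ and /l/): no rule targets it → [i].
/l/ (between /i/ and /k/) occurs word-finally or immediately before a consonant → [ɫ] by rule 1.
/k/ (between /l/ and /i/) occurs before a front vowel → [tʃ] by rule 4.
/i/ stays [i].
/l/ (between /i/ and /e/) fails the environment for rule 1, so it stays [l].
/e/ stays [e].
/m/ stays [m].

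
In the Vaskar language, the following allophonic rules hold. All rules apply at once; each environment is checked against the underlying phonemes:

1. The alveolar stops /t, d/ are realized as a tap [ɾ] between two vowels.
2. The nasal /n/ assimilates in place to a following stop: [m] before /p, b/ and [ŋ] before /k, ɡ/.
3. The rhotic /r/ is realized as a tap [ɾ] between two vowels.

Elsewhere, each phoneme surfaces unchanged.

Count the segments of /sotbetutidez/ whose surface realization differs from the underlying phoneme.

3

Segments that undergo a rule: /t/ → [ɾ] (rule 1); /t/ → [ɾ] (rule 1); /d/ → [ɾ] (rule 1).
All other segments surface unchanged.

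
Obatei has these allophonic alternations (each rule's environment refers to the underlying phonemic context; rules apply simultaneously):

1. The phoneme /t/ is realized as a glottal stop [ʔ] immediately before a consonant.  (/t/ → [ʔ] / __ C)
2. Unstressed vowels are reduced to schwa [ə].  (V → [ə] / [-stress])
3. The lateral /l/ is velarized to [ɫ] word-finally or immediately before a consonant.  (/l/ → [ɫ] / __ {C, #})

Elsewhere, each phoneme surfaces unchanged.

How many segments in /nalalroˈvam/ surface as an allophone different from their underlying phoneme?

4

Segments that undergo a rule: /a/ → [ə] (rule 2); /a/ → [ə] (rule 2); /l/ → [ɫ] (rule 3); /o/ → [ə] (rule 2).
All other segments surface unchanged.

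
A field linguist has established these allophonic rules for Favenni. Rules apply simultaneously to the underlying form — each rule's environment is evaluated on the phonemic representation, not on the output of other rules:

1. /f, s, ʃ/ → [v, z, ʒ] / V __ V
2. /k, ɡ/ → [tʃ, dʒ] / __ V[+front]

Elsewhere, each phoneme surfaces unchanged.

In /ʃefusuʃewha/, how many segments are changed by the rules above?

Segments that undergo a rule: /f/ → [v] (rule 1); /s/ → [z] (rule 1); /ʃ/ → [ʒ] (rule 1).
All other segments surface unchanged.

3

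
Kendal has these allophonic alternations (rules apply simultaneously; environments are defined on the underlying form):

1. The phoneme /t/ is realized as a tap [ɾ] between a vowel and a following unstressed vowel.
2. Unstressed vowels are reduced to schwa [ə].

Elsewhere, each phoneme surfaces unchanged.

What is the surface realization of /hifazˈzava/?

[həfəzˈzavə]

/h/ (word-initial) is unaffected → [h].
/i/ — between /h/ and /f/, in an unstressed syllable — surfaces as [ə] (rule 2).
/f/ (between /i/ and /a/): no rule targets it → [f].
/a/ (between /f/ and /z/): in an unstressed syllable, so rule 2 applies → [ə].
/z/ — not in any rule's target class → [z].
/z/ (between /z/ and /a/): no rule targets it → [z].
/a/ (between /z/ and /v/) is in the target of rule 2 but the environment (in an unstressed syllable) is not met → [a].
/v/ stays [v].
Rule 2 applies to /a/ (word-final: in an unstressed syllable) → [ə].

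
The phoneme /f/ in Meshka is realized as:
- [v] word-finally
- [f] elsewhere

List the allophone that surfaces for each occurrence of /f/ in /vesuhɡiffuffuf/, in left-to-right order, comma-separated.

Occurrence 1 (position 8): no conditioning environment matches → elsewhere allophone [f].
Occurrence 2 (position 9): no conditioning environment matches → elsewhere allophone [f].
Occurrence 3 (position 11): no conditioning environment matches → elsewhere allophone [f].
Occurrence 4 (position 12): no conditioning environment matches → elsewhere allophone [f].
Occurrence 5 (position 14): word-finally → [v].

[f], [f], [f], [f], [v]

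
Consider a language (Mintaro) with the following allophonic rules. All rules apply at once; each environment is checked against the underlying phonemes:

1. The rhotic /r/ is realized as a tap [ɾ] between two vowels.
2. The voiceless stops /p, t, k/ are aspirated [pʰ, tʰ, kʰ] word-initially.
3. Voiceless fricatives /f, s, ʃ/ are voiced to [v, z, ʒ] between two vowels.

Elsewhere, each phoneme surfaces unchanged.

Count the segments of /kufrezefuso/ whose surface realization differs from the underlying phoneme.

3

Segments that undergo a rule: /k/ → [kʰ] (rule 2); /f/ → [v] (rule 3); /s/ → [z] (rule 3).
All other segments surface unchanged.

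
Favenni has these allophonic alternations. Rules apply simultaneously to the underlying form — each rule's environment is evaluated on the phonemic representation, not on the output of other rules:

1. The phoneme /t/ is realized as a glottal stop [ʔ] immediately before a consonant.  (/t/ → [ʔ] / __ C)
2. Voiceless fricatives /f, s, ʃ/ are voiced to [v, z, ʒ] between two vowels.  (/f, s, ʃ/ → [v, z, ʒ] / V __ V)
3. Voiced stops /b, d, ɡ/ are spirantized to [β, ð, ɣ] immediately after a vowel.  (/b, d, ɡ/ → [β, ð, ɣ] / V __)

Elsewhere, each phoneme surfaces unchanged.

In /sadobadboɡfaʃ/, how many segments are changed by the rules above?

Segments that undergo a rule: /d/ → [ð] (rule 3); /b/ → [β] (rule 3); /d/ → [ð] (rule 3); /ɡ/ → [ɣ] (rule 3).
All other segments surface unchanged.

4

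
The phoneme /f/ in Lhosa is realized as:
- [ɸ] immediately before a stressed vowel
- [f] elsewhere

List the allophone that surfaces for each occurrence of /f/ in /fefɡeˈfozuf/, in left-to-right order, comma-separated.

Occurrence 1 (position 1): no conditioning environment matches → elsewhere allophone [f].
Occurrence 2 (position 3): no conditioning environment matches → elsewhere allophone [f].
Occurrence 3 (position 6): immediately before a stressed vowel → [ɸ].
Occurrence 4 (position 10): no conditioning environment matches → elsewhere allophone [f].

[f], [f], [ɸ], [f]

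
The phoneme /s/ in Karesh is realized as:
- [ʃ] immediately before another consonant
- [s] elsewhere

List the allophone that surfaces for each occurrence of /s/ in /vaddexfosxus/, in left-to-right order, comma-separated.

Occurrence 1 (position 9): immediately before another consonant → [ʃ].
Occurrence 2 (position 12): no conditioning environment matches → elsewhere allophone [s].

[ʃ], [s]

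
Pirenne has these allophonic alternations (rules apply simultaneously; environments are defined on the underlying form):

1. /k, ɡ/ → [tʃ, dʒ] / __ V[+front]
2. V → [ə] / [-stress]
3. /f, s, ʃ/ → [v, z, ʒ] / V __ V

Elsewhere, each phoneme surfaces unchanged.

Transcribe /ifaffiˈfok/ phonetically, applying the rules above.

[əvəffəˈvok]

/i/ (word-initial): in an unstressed syllable, so rule 2 applies → [ə].
Rule 3 applies to /f/ (between /i/ and /a/: between two vowels) → [v].
Rule 2 applies to /a/ (between /f/ and /f/: in an unstressed syllable) → [ə].
/f/ (between /a/ and /f/): rule 3 targets it, but not between two vowels → unchanged [f].
/f/ (between /f/ and /i/) is in the target of rule 3 but the environment (between two vowels) is not met → [f].
/i/ (between /f/ and /f/) occurs in an unstressed syllable → [ə] by rule 2.
Rule 3 applies to /f/ (between /i/ and /o/: between two vowels) → [v].
/o/ (between /f/ and /k/): rule 2 targets it, but not in an unstressed syllable → unchanged [o].
/k/ (word-final): rule 1 targets it, but not before a front vowel → unchanged [k].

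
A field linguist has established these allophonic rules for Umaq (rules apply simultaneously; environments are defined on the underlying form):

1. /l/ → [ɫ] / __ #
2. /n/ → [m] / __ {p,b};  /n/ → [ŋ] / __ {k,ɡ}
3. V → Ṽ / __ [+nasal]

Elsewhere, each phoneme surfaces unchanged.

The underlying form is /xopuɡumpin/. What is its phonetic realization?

/x/ stays [x].
/o/ (between /x/ and /p/) fails the environment for rule 3, so it stays [o].
/p/ (between /o/ and /u/) is unaffected → [p].
/u/ (between /p/ and /ɡ/): rule 3 targets it, but not before a nasal consonant → unchanged [u].
/ɡ/ stays [ɡ].
/u/ (between /ɡ/ and /m/) occurs before a nasal consonant → [ũ] by rule 3.
/m/ stays [m].
/p/ (between /m/ and /i/) is unaffected → [p].
/i/ — between /p/ and /n/, before a nasal consonant — surfaces as [ĩ] (rule 3).
/n/ (word-final) fails the environment for rule 2, so it stays [n].

[xopuɡũmpĩn]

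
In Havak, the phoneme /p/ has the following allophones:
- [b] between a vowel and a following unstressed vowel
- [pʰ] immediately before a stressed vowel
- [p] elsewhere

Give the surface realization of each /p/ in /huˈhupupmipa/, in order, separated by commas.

Occurrence 1 (position 5): between a vowel and a following unstressed vowel → [b].
Occurrence 2 (position 7): no conditioning environment matches → elsewhere allophone [p].
Occurrence 3 (position 10): between a vowel and a following unstressed vowel → [b].

[b], [p], [b]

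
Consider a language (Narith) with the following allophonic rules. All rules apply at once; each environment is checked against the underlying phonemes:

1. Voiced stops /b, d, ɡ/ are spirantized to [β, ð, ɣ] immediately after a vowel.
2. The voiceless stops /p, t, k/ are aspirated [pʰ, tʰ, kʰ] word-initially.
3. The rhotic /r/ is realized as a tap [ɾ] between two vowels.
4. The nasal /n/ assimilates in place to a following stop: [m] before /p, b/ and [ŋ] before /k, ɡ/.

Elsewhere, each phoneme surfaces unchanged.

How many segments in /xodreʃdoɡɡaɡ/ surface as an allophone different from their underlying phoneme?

Segments that undergo a rule: /d/ → [ð] (rule 1); /ɡ/ → [ɣ] (rule 1); /ɡ/ → [ɣ] (rule 1).
All other segments surface unchanged.

3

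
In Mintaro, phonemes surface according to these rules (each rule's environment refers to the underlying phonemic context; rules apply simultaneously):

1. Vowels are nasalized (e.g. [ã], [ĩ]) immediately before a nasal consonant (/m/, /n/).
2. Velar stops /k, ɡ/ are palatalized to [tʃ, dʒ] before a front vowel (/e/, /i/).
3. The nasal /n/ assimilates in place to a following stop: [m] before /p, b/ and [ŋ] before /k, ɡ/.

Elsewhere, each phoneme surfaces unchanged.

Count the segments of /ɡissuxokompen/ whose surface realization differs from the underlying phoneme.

Segments that undergo a rule: /ɡ/ → [dʒ] (rule 2); /o/ → [õ] (rule 1); /e/ → [ẽ] (rule 1).
All other segments surface unchanged.

3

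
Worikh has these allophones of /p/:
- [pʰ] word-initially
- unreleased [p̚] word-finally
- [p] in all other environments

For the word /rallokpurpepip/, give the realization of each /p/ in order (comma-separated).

Occurrence 1 (position 7): no conditioning environment matches → elsewhere allophone [p].
Occurrence 2 (position 10): no conditioning environment matches → elsewhere allophone [p].
Occurrence 3 (position 12): no conditioning environment matches → elsewhere allophone [p].
Occurrence 4 (position 14): word-finally → [p̚].

[p], [p], [p], [p̚]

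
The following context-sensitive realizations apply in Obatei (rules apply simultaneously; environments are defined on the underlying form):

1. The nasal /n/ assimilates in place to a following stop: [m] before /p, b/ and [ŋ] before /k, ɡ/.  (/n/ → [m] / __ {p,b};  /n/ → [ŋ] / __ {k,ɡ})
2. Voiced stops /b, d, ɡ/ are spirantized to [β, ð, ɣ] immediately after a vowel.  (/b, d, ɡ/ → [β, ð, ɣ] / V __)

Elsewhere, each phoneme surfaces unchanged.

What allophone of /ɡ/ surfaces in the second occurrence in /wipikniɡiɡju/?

/ɡ/ (between /i/ and /j/) occurs immediately after a vowel → [ɣ] by rule 2.

[ɣ]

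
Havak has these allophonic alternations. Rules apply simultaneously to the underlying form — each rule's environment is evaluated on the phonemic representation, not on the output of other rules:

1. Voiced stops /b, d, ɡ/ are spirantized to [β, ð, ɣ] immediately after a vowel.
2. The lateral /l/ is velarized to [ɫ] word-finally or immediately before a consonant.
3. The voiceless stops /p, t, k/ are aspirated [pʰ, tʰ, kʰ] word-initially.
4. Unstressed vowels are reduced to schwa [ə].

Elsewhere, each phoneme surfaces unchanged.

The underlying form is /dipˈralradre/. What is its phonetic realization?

/d/ (word-initial) fails the environment for rule 1, so it stays [d].
/i/ — between /d/ and /p/, in an unstressed syllable — surfaces as [ə] (rule 4).
/p/ (between /i/ and /r/): rule 3 targets it, but not word-initially → unchanged [p].
/a/ — between /r/ and /l/; rule 4 does not apply here → [a].
/l/ — between /a/ and /r/, word-finally or immediately before a consonant — surfaces as [ɫ] (rule 2).
/a/ (between /r/ and /d/) occurs in an unstressed syllable → [ə] by rule 4.
/d/ (between /a/ and /r/): immediately after a vowel, so rule 1 applies → [ð].
/e/ — word-final, in an unstressed syllable — surfaces as [ə] (rule 4).

[dəpˈraɫrəðrə]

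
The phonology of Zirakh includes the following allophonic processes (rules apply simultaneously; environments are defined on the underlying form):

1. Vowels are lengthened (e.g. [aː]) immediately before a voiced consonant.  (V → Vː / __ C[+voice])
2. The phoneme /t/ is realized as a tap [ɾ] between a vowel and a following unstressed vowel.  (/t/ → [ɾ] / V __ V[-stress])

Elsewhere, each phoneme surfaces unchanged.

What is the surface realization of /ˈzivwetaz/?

[ˈziːvweɾaːz]

/z/ stays [z].
/i/ (between /z/ and /v/) occurs before a voiced consonant → [iː] by rule 1.
/v/ stays [v].
/w/ stays [w].
/e/ — between /w/ and /t/; rule 1 does not apply here → [e].
/t/ meets the environment for rule 2 (between a vowel and a following unstressed vowel) → [ɾ].
Rule 1 applies to /a/ (between /t/ and /z/: before a voiced consonant) → [aː].
/z/ (word-final) is unaffected → [z].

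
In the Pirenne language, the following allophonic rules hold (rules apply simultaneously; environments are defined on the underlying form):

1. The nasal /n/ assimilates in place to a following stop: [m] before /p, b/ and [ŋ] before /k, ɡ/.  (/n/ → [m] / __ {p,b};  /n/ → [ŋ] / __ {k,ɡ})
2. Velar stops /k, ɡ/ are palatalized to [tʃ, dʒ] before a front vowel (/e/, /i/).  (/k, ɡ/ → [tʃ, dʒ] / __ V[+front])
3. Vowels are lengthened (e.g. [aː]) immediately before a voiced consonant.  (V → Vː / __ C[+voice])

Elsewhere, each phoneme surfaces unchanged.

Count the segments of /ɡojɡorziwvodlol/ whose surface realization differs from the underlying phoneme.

5

Segments that undergo a rule: /o/ → [oː] (rule 3); /o/ → [oː] (rule 3); /i/ → [iː] (rule 3); /o/ → [oː] (rule 3); /o/ → [oː] (rule 3).
All other segments surface unchanged.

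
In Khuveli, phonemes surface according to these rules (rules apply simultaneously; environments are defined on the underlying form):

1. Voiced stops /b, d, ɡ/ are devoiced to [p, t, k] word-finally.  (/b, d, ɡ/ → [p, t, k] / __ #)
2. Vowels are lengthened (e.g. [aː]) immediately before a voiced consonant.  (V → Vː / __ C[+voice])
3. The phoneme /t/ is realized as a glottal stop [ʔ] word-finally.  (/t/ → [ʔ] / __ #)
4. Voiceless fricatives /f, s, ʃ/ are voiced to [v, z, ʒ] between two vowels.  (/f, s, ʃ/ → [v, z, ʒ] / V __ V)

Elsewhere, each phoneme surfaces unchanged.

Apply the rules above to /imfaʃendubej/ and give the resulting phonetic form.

[iːmfaʒeːnduːbeːj]

Rule 2 applies to /i/ (word-initial: before a voiced consonant) → [iː].
/f/ (between /m/ and /a/) fails the environment for rule 4, so it stays [f].
/a/ (between /f/ and /ʃ/) is in the target of rule 2 but the environment (before a voiced consonant) is not met → [a].
Rule 4 applies to /ʃ/ (between /a/ and /e/: between two vowels) → [ʒ].
/e/ (between /ʃ/ and /n/): before a voiced consonant, so rule 2 applies → [eː].
/d/ (between /n/ and /u/) fails the environment for rule 1, so it stays [d].
/u/ — between /d/ and /b/, before a voiced consonant — surfaces as [uː] (rule 2).
/b/ (between /u/ and /e/) fails the environment for rule 1, so it stays [b].
/e/ (between /b/ and /j/): before a voiced consonant, so rule 2 applies → [eː].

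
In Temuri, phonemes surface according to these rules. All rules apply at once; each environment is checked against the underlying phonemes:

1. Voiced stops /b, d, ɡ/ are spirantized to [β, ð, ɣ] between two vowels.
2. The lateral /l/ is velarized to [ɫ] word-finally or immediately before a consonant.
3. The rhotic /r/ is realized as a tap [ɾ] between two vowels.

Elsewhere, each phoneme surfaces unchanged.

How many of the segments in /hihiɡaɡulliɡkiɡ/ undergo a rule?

Segments that undergo a rule: /ɡ/ → [ɣ] (rule 1); /ɡ/ → [ɣ] (rule 1); /l/ → [ɫ] (rule 2).
All other segments surface unchanged.

3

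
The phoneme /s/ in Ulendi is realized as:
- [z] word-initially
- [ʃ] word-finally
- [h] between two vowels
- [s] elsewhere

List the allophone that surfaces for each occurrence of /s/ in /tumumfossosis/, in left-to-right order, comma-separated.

Occurrence 1 (position 8): no conditioning environment matches → elsewhere allophone [s].
Occurrence 2 (position 9): no conditioning environment matches → elsewhere allophone [s].
Occurrence 3 (position 11): between two vowels → [h].
Occurrence 4 (position 13): word-finally → [ʃ].

[s], [s], [h], [ʃ]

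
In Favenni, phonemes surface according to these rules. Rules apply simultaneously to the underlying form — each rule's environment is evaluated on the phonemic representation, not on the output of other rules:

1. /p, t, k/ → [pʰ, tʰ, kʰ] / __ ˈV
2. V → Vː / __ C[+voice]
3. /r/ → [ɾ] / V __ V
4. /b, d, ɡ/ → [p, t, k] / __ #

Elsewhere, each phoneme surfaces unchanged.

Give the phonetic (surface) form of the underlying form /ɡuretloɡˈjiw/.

[ɡuːɾetloːɡˈjiːw]

/ɡ/ (word-initial) is in the target of rule 4 but the environment (word-finally) is not met → [ɡ].
/u/ meets the environment for rule 2 (before a voiced consonant) → [uː].
/r/ meets the environment for rule 3 (between two vowels) → [ɾ].
/e/ (between /r/ and /t/) is in the target of rule 2 but the environment (before a voiced consonant) is not met → [e].
/t/ (between /e/ and /l/) fails the environment for rule 1, so it stays [t].
/o/ meets the environment for rule 2 (before a voiced consonant) → [oː].
/ɡ/ (between /o/ and /j/) is in the target of rule 4 but the environment (word-finally) is not met → [ɡ].
/i/ — between /j/ and /w/, before a voiced consonant — surfaces as [iː] (rule 2).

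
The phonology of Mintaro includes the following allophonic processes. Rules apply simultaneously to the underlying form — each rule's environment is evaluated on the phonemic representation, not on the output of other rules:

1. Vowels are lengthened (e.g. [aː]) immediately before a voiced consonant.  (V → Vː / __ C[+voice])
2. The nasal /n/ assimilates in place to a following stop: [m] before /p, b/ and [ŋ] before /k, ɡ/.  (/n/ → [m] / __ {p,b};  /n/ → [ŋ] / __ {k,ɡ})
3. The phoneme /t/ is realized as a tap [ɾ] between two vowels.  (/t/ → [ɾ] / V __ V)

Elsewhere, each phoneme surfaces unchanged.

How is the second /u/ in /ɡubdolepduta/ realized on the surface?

/u/ — between /d/ and /t/; rule 1 does not apply here → [u].

[u]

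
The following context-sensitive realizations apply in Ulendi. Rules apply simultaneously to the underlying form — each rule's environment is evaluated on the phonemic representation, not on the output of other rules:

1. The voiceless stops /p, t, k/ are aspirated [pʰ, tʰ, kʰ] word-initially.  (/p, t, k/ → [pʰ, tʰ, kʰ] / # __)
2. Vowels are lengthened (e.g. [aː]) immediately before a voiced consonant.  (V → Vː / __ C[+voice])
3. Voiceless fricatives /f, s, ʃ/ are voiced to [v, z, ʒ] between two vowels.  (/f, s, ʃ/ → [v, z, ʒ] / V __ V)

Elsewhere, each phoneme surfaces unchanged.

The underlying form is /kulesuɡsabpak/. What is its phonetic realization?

Rule 1 applies to /k/ (word-initial: word-initially) → [kʰ].
Rule 2 applies to /u/ (between /k/ and /l/: before a voiced consonant) → [uː].
/l/ (between /u/ and /e/): no rule targets it → [l].
/e/ (between /l/ and /s/) fails the environment for rule 2, so it stays [e].
Rule 3 applies to /s/ (between /e/ and /u/: between two vowels) → [z].
/u/ — between /s/ and /ɡ/, before a voiced consonant — surfaces as [uː] (rule 2).
/ɡ/ stays [ɡ].
/s/ — between /ɡ/ and /a/; rule 3 does not apply here → [s].
/a/ — between /s/ and /b/, before a voiced consonant — surfaces as [aː] (rule 2).
/b/ — not in any rule's target class → [b].
/p/ (between /b/ and /a/) fails the environment for rule 1, so it stays [p].
/a/ (between /p/ and /k/): rule 2 targets it, but not before a voiced consonant → unchanged [a].
/k/ (word-final): rule 1 targets it, but not word-initially → unchanged [k].

[kʰuːlezuːɡsaːbpak]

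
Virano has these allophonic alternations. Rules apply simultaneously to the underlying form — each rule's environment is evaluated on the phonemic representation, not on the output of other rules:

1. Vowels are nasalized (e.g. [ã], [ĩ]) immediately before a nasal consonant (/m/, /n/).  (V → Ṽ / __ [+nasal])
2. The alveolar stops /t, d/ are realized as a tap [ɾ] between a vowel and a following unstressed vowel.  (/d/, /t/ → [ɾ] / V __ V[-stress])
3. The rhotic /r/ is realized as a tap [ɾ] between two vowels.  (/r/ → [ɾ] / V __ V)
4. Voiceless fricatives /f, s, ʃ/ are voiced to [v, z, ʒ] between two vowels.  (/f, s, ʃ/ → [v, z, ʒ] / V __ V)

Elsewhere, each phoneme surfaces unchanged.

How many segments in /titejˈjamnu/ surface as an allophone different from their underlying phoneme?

Segments that undergo a rule: /t/ → [ɾ] (rule 2); /a/ → [ã] (rule 1).
All other segments surface unchanged.

2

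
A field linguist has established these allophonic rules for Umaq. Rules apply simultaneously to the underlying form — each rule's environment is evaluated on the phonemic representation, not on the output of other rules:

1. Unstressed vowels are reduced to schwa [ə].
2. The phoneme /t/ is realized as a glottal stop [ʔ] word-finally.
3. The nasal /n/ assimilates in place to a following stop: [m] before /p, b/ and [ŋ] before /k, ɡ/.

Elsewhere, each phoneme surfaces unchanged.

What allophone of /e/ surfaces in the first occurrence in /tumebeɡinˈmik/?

/e/ — between /m/ and /b/, in an unstressed syllable — surfaces as [ə] (rule 1).

[ə]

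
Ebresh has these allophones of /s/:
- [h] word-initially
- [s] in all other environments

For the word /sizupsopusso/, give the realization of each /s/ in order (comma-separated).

Occurrence 1 (position 1): word-initially → [h].
Occurrence 2 (position 6): no conditioning environment matches → elsewhere allophone [s].
Occurrence 3 (position 10): no conditioning environment matches → elsewhere allophone [s].
Occurrence 4 (position 11): no conditioning environment matches → elsewhere allophone [s].

[h], [s], [s], [s]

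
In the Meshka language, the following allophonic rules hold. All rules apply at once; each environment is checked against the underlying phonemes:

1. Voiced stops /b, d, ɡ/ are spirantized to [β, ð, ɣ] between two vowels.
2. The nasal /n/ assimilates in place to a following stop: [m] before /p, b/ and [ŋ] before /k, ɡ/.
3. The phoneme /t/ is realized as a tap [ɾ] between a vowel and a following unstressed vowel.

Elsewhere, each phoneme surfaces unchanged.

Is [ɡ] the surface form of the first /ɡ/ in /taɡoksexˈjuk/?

No

/ɡ/ — between /a/ and /o/, between two vowels — surfaces as [ɣ] (rule 1).
The actual realization is [ɣ], not [ɡ].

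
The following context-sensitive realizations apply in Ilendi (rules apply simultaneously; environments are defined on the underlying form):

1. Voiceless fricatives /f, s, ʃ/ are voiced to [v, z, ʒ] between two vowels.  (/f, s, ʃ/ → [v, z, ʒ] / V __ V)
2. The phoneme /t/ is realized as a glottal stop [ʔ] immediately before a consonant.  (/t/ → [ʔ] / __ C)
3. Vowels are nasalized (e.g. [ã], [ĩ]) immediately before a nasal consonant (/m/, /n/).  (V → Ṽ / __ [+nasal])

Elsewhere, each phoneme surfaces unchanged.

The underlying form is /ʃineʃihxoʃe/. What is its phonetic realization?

[ʃĩneʒihxoʒe]

/ʃ/ (word-initial) is in the target of rule 1 but the environment (between two vowels) is not met → [ʃ].
/i/ (between /ʃ/ and /n/): before a nasal consonant, so rule 3 applies → [ĩ].
/n/ — not in any rule's target class → [n].
/e/ — between /n/ and /ʃ/; rule 3 does not apply here → [e].
/ʃ/ (between /e/ and /i/): between two vowels, so rule 1 applies → [ʒ].
/i/ (between /ʃ/ and /h/): rule 3 targets it, but not before a nasal consonant → unchanged [i].
/h/ — not in any rule's target class → [h].
/x/ (between /h/ and /o/) is unaffected → [x].
/o/ (between /x/ and /ʃ/): rule 3 targets it, but not before a nasal consonant → unchanged [o].
/ʃ/ — between /o/ and /e/, between two vowels — surfaces as [ʒ] (rule 1).
/e/ — word-final; rule 3 does not apply here → [e].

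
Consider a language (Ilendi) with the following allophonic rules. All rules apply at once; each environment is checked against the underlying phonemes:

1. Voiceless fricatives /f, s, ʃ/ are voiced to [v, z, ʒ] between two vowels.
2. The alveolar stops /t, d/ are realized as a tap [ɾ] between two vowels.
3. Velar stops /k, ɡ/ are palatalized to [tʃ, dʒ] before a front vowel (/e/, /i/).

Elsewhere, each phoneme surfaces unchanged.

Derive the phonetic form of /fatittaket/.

[faɾittatʃet]

/f/ (word-initial) fails the environment for rule 1, so it stays [f].
/t/ meets the environment for rule 2 (between two vowels) → [ɾ].
/t/ (between /i/ and /t/): rule 2 targets it, but not between two vowels → unchanged [t].
/t/ (between /t/ and /a/) fails the environment for rule 2, so it stays [t].
Rule 3 applies to /k/ (between /a/ and /e/: before a front vowel) → [tʃ].
/t/ (word-final) fails the environment for rule 2, so it stays [t].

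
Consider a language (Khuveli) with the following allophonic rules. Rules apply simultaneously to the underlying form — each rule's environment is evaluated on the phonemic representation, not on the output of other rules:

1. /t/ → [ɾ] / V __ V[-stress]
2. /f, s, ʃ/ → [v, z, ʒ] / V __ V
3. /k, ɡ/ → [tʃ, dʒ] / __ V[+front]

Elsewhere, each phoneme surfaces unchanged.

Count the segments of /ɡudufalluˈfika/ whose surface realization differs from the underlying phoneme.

2

Segments that undergo a rule: /f/ → [v] (rule 2); /f/ → [v] (rule 2).
All other segments surface unchanged.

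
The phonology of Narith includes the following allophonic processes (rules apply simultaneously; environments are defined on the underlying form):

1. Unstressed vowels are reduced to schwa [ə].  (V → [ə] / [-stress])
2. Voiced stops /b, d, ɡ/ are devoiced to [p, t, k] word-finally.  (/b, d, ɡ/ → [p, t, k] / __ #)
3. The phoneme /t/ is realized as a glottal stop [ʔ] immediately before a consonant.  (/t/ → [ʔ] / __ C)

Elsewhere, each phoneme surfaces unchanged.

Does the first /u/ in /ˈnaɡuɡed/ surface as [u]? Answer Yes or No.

No

/u/ (between /ɡ/ and /ɡ/): in an unstressed syllable, so rule 1 applies → [ə].
The actual realization is [ə], not [u].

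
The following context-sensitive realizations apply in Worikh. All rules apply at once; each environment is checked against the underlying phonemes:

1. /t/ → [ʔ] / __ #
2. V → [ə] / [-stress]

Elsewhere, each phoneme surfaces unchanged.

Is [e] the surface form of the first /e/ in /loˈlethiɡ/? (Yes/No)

Yes

/e/ — between /l/ and /t/; rule 2 does not apply here → [e].
The actual realization is [e], which matches [e].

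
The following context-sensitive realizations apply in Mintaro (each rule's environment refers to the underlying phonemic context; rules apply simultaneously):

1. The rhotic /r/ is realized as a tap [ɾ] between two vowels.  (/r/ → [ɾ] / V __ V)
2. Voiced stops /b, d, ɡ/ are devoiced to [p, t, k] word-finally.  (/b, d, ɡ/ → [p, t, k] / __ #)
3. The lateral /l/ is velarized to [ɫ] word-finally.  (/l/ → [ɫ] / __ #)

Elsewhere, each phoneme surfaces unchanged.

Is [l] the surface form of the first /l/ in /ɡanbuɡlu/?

Yes

/l/ (between /ɡ/ and /u/) is in the target of rule 3 but the environment (word-finally) is not met → [l].
The actual realization is [l], which matches [l].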